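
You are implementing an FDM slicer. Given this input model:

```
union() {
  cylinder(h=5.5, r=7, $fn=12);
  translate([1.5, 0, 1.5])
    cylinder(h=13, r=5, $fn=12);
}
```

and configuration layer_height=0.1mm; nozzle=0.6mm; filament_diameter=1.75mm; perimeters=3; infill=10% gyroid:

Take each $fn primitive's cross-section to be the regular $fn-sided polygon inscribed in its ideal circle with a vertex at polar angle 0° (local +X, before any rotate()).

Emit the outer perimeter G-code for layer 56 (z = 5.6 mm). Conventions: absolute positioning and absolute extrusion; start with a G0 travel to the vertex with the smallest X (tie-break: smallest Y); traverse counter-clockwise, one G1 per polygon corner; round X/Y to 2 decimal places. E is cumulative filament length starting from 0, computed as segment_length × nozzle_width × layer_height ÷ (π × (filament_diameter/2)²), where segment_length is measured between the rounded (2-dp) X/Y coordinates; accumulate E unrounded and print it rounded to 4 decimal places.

At z = 5.6 mm: the cylinder is not intersected at this z (z outside [0, 5.5]); the cylinder at (1.5, 0): section is a regular 12-gon, circumradius r=5; Merging all regions: only the r=5 cylinder at (1.5, 0) is present, so the union is just that shape — 1 connected region. The outline is a single polygon with 12 vertices. Extrusion per mm of travel: 0.6 × 0.1 / (π × 0.875²) = 0.024945. Accumulating E over each segment gives final E = 0.7747.

G0 X-3.50 Y0.00 Z5.60
G1 X-2.83 Y-2.50 E0.0646
G1 X-1.00 Y-4.33 E0.1291
G1 X1.50 Y-5.00 E0.1937
G1 X4.00 Y-4.33 E0.2582
G1 X5.83 Y-2.50 E0.3228
G1 X6.50 Y0.00 E0.3874
G1 X5.83 Y2.50 E0.4519
G1 X4.00 Y4.33 E0.5165
G1 X1.50 Y5.00 E0.5811
G1 X-1.00 Y4.33 E0.6456
G1 X-2.83 Y2.50 E0.7102
G1 X-3.50 Y0.00 E0.7747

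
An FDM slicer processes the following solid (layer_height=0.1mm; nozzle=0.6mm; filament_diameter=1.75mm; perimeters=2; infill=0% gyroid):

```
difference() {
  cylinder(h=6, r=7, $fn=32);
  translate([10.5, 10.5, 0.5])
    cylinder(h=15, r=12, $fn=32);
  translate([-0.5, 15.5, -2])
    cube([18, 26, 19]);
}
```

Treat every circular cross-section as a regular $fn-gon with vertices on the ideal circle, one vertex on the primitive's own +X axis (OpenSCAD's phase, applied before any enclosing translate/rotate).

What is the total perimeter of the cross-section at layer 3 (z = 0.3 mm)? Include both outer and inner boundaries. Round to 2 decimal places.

43.91 mm

At z = 0.3 mm: the cylinder: section is a regular 32-gon, circumradius r=7 (perimeter = 2·32·7.000·sin(180°/32) = 43.91 mm); the cylinder at (10.5, 10.5) is not intersected at this z (z outside [0.5, 15.5]); the 18×26 cube at (-0.5, 15.5) contributes its full rectangle (perimeter 88.00 mm); Taking the first minus the rest: starting from the r=7 cylinder, the 18×26 cube at (-0.5, 15.5) misses the remaining region (no effect) — boundary = 43.91 mm. Overall, the cross-section is a single solid region. Total boundary length (outer) = 43.91 mm.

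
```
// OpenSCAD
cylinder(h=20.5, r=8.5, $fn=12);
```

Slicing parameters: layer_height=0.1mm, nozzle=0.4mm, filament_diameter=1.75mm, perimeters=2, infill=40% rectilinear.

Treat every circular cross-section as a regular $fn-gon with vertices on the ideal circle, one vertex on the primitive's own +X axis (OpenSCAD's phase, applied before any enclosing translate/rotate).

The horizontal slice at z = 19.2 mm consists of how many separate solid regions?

1

At z = 19.2 mm: the r=8.5 cylinder gives a regular 12-gon of circumradius 8.5 (constant along its height). The result has 1 disconnected region.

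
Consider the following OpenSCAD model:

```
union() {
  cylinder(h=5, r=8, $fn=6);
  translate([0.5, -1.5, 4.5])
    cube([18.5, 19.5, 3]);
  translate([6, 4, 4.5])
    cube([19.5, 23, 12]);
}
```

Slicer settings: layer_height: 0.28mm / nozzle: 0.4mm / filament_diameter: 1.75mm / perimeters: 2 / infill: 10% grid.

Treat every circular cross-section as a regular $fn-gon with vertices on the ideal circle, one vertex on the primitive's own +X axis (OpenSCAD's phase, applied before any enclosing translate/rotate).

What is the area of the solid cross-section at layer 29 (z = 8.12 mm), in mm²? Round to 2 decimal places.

At z = 8.12 mm: the cylinder is absent (z outside [0, 5]); the cube at (0.5, -1.5) does not reach this height (z outside [4.5, 7.5]); the cube at (6, 4) (footprint 19.5×23) is included at this height (area 448.50 mm²); Merging all regions: only the 19.5×23 cube at (6, 4) is present, so the union is just that shape — area = 448.50 mm². Overall, the cross-section is a single solid region. Net area = 448.50 mm².

448.50 mm²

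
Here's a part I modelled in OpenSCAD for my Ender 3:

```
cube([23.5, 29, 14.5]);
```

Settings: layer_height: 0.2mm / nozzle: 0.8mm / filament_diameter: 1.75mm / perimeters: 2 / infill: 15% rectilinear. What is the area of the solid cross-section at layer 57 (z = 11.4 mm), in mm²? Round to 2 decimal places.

At z = 11.4 mm: the cube (footprint 23.5×29) is included at this height (area 681.50 mm²). Overall, the cross-section is a single solid region. Net area = 681.50 mm².

681.50 mm²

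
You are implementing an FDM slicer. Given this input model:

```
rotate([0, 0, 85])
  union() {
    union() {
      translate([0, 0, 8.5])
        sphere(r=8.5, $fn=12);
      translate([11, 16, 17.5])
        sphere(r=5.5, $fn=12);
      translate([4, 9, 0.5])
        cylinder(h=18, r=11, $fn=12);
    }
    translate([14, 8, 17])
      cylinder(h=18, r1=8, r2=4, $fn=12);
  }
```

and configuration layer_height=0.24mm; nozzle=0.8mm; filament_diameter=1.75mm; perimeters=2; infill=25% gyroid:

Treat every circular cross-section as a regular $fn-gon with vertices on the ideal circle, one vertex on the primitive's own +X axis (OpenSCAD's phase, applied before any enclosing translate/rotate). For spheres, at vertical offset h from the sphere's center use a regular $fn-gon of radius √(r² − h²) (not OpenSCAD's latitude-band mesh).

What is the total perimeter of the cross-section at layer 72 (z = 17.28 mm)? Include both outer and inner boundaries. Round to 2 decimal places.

84.37 mm

At z = 17.28 mm: the sphere is absent (|z−center|=8.780 > r=8.5); the r=5.5 sphere at (11, 16) contributes a regular 12-gon of circumradius √(5.5²−0.22²) = 5.496 (perimeter = 2·12·5.496·sin(180°/12) = 34.14 mm); the cylinder at (4, 9): section is a regular 12-gon, circumradius r=11 (perimeter = 2·12·11.000·sin(180°/12) = 68.33 mm); Merging all regions: the regions partially overlap (shared area 49.51 mm²), so the edge portions inside another operand are dropped and the merged outline is re-measured after clipping — boundary = 75.41 mm; the cone at (14, 8): at t=0.016 of its height the radius interpolates to r₁+(r₂−r₁)t = 7.938, giving a regular 12-gon of that circumradius (perimeter = 2·12·7.938·sin(180°/12) = 49.31 mm); Merging all regions: the regions partially overlap (shared area 98.21 mm²), so the edge portions inside another operand are dropped and the merged outline is re-measured after clipping — boundary = 84.37 mm; (whole slice rotated 85° about Z — lengths, areas and connectivity unchanged). Overall, the cross-section is a single solid region. Total boundary length (outer) = 84.37 mm.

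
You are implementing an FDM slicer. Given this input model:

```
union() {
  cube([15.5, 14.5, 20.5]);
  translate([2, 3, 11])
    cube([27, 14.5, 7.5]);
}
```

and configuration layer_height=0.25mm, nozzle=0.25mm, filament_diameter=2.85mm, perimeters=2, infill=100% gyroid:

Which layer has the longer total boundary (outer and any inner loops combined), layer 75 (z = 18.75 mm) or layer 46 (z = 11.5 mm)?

layer 46 (z = 11.5 mm)

Layer 75 (z = 18.75): the cube (footprint 15.5×14.5) is included at this height (perimeter 60.00 mm); the cube at (2, 3) does not reach this height (z outside [11, 18.5]); Taking the union: only the 15.5×14.5 cube is present, so the union is just that shape — boundary = 60.00 mm. So its perimeter = 60.00 mm. Layer 46 (z = 11.5): the cube (footprint 15.5×14.5) is included at this height (perimeter 60.00 mm); the cube at (2, 3) is present — its section is the full 27×14.5 rectangle (perimeter 83.00 mm); Merging all regions: the regions partially overlap (shared area 155.25 mm²), so the edge portions inside another operand are dropped and the merged outline is re-measured after clipping — boundary = 93.00 mm. So its perimeter = 93.00 mm. Layer 46 is larger (93.00 vs 60.00 mm).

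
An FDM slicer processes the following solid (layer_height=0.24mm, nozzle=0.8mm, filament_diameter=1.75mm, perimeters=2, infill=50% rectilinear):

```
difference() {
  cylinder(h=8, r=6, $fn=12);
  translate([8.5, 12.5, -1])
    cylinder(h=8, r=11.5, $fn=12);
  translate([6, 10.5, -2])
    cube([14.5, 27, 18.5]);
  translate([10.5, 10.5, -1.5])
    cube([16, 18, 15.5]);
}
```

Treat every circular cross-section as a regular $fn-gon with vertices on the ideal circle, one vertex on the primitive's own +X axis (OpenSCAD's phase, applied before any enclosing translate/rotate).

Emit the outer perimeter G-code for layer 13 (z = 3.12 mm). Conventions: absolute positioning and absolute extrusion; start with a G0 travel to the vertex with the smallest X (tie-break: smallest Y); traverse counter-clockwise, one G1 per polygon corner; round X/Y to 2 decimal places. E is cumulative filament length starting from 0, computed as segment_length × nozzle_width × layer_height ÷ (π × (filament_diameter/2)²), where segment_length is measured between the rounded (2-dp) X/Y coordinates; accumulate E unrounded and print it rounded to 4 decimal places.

At z = 3.12 mm: the r=6 cylinder contributes a regular 12-gon of circumradius 6; the r=11.5 cylinder at (8.5, 12.5) contributes a regular 12-gon of circumradius 11.5; the 14.5×27 cube at (6, 10.5) contributes its full rectangle; the 16×18 cube at (10.5, 10.5) contributes its full rectangle; After the difference (first − rest): starting from the r=6 cylinder, the r=11.5 cylinder at (8.5, 12.5) partially overlaps it — only the 9.99 mm² overlap (of its 396.75 mm²) is removed, clipping the outline; the 14.5×27 cube at (6, 10.5) misses the remaining region (no effect); the 16×18 cube at (10.5, 10.5) misses the remaining region (no effect) — 1 connected region. The outline is a single polygon with 12 vertices. Extrusion per mm of travel: 0.8 × 0.24 / (π × 0.875²) = 0.079824. Accumulating E over each segment gives final E = 2.9371.

G0 X-6.00 Y0.00 Z3.12
G1 X-5.20 Y-3.00 E0.2478
G1 X-3.00 Y-5.20 E0.4962
G1 X0.00 Y-6.00 E0.7440
G1 X3.00 Y-5.20 E0.9919
G1 X5.20 Y-3.00 E1.2402
G1 X6.00 Y0.00 E1.4881
G1 X5.52 Y1.80 E1.6368
G1 X2.75 Y2.54 E1.8656
G1 X-0.56 Y5.85 E2.2393
G1 X-3.00 Y5.20 E2.4409
G1 X-5.20 Y3.00 E2.6892
G1 X-6.00 Y0.00 E2.9371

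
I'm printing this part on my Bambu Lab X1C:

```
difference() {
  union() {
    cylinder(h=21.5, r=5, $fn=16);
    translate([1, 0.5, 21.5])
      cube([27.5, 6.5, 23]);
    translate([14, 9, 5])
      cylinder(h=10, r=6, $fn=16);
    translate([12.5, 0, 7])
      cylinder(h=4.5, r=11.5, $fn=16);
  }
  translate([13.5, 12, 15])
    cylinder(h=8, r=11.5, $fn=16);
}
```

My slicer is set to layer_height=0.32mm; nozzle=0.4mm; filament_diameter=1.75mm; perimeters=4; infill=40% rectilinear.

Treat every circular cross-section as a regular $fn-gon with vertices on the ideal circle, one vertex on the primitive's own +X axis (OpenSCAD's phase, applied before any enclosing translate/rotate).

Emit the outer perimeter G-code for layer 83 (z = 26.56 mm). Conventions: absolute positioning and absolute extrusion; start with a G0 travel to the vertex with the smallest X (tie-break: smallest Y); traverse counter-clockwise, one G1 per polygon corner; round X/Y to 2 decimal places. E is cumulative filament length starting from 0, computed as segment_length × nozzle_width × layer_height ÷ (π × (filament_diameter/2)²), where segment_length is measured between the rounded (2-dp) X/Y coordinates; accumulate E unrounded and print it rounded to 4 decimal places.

G0 X1.00 Y0.50 Z26.56
G1 X28.50 Y0.50 E1.4634
G1 X28.50 Y7.00 E1.8094
G1 X1.00 Y7.00 E3.2728
G1 X1.00 Y0.50 E3.6187

At z = 26.56 mm: the cylinder does not reach this height (z outside [0, 21.5]); the cube at (1, 0.5) is present — its section is the full 27.5×6.5 rectangle; the cylinder at (14, 9) does not reach this height (z outside [5, 15]); the cylinder at (12.5, 0) is absent (z outside [7, 11.5]); Taking the union: only the 27.5×6.5 cube at (1, 0.5) is present, so the union is just that shape — 1 connected region; the cylinder at (13.5, 12) is absent (z outside [15, 23]); Subtracting the remaining from the first: none of the subtracted shapes is present at this height, so the result so far is unchanged — 1 connected region. The outline is a single polygon with 4 vertices. Extrusion per mm of travel: 0.4 × 0.32 / (π × 0.875²) = 0.053216. Accumulating E over each segment gives final E = 3.6187.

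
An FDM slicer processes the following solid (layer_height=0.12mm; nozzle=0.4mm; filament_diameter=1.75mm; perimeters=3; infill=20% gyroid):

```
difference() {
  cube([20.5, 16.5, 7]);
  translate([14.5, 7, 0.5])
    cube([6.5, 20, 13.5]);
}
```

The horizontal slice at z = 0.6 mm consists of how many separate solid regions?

1

At z = 0.6 mm: the 20.5×16.5 cube contributes its full rectangle; the 6.5×20 cube at (14.5, 7) contributes its full rectangle; After the difference (first − rest): starting from the 20.5×16.5 cube, the 6.5×20 cube at (14.5, 7) partially overlaps it — only the 57.00 mm² overlap (of its 130.00 mm²) is removed, clipping the outline — 1 connected region. The result has 1 disconnected region.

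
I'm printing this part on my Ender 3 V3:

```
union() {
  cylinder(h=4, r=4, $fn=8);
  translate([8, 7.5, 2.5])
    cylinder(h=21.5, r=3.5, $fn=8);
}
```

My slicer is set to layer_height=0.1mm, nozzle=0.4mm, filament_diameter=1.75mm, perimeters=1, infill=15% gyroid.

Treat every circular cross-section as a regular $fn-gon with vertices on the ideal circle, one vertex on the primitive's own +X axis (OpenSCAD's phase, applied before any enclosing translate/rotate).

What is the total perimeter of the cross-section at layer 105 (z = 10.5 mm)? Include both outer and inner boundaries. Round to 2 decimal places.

At z = 10.5 mm: the cylinder does not reach this height (z outside [0, 4]); the r=3.5 cylinder at (8, 7.5) contributes a regular 8-gon of circumradius 3.5 (perimeter = 2·8·3.500·sin(180°/8) = 21.43 mm); Taking the union: only the r=3.5 cylinder at (8, 7.5) is present, so the union is just that shape — boundary = 21.43 mm. Overall, the cross-section is a single solid region. Total boundary length (outer) = 21.43 mm.

21.43 mm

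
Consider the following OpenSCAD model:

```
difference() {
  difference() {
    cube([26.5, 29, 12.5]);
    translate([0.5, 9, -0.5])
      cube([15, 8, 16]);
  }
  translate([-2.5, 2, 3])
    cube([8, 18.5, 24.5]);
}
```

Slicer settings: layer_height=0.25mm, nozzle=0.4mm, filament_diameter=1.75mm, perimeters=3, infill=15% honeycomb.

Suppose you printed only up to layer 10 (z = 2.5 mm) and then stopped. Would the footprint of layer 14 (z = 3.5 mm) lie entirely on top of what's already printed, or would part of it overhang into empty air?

entirely on top

Compare the two slices. At z = 2.5: the 26.5×29 cube contributes its full rectangle (area 768.50 mm²); the 15×8 cube at (0.5, 9) contributes its full rectangle (area 120.00 mm²); After the difference (first − rest): starting from the 26.5×29 cube (768.50 mm²), the 15×8 cube at (0.5, 9) lies wholly inside it (removes its full 120.00 mm² and its 46.00 mm outline becomes a hole wall) — area = 648.50 mm²; the cube at (-2.5, 2) does not reach this height (z outside [3, 27.5]); Taking the first minus the rest: none of the subtracted shapes is present at this height, so the result so far is unchanged — area = 648.50 mm². At z = 3.5: the 26.5×29 cube contributes its full rectangle (area 768.50 mm²); the 15×8 cube at (0.5, 9) contributes its full rectangle (area 120.00 mm²); Taking the first minus the rest: starting from the 26.5×29 cube (768.50 mm²), the 15×8 cube at (0.5, 9) lies wholly inside it (removes its full 120.00 mm² and its 46.00 mm outline becomes a hole wall) — area = 648.50 mm²; the cube at (-2.5, 2) is present — its section is the full 8×18.5 rectangle (area 148.00 mm²); After the difference (first − rest): starting from the result so far (648.50 mm²), the 8×18.5 cube at (-2.5, 2) partially overlaps it — only the 61.75 mm² overlap (of its 148.00 mm²) is removed, clipping the outline — area = 586.75 mm². Checking containment: the cross-section at z = 3.5 is a subset of the cross-section at z = 2.5.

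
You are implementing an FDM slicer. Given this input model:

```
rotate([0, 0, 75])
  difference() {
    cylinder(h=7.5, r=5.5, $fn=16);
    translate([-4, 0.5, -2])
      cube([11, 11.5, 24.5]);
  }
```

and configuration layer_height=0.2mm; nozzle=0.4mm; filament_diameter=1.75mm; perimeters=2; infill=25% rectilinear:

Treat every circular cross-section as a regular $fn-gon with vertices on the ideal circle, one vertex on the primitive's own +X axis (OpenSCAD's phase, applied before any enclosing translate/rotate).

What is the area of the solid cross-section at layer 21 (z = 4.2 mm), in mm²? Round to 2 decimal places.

54.62 mm²

At z = 4.2 mm: the cylinder: section is a regular 16-gon, circumradius r=5.5 (area = (16/2)·5.500²·sin(360°/16) = 92.61 mm²); the 11×11.5 cube at (-4, 0.5) contributes its full rectangle (area 126.50 mm²); Taking the first minus the rest: starting from the r=5.5 cylinder (92.61 mm²), the 11×11.5 cube at (-4, 0.5) partially overlaps it — only the 37.99 mm² overlap (of its 126.50 mm²) is removed, clipping the outline — area = 54.62 mm²; (rotated 75° about Z; rotation is an isometry so areas/perimeters/island counts are preserved). Overall, the cross-section is a single solid region. Net area = 54.62 mm².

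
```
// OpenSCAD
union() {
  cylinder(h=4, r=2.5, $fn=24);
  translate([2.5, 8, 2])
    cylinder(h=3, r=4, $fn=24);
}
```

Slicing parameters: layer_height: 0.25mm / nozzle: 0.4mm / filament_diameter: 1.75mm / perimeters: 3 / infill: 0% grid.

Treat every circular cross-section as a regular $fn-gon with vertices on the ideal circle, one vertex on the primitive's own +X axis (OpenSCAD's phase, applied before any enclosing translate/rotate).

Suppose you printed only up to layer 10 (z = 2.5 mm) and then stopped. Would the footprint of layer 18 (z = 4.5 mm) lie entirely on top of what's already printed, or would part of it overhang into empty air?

Compare the two slices. At z = 2.5: the cylinder: section is a regular 24-gon, circumradius r=2.5 (area = (24/2)·2.500²·sin(360°/24) = 19.41 mm²); the r=4 cylinder at (2.5, 8) gives a regular 24-gon of circumradius 4 (constant along its height) (area = (24/2)·4.000²·sin(360°/24) = 49.69 mm²); Combining (union): the 2 present regions are separate (no shared area or edge), so areas and boundary lengths simply add and each stays a separate island — area = 69.10 mm². At z = 4.5: the cylinder does not reach this height (z outside [0, 4]); the cylinder at (2.5, 8): section is a regular 24-gon, circumradius r=4 (area = (24/2)·4.000²·sin(360°/24) = 49.69 mm²); Taking the union: only the r=4 cylinder at (2.5, 8) is present, so the union is just that shape — area = 49.69 mm². Checking containment: the cross-section at z = 4.5 is a subset of the cross-section at z = 2.5.

entirely on top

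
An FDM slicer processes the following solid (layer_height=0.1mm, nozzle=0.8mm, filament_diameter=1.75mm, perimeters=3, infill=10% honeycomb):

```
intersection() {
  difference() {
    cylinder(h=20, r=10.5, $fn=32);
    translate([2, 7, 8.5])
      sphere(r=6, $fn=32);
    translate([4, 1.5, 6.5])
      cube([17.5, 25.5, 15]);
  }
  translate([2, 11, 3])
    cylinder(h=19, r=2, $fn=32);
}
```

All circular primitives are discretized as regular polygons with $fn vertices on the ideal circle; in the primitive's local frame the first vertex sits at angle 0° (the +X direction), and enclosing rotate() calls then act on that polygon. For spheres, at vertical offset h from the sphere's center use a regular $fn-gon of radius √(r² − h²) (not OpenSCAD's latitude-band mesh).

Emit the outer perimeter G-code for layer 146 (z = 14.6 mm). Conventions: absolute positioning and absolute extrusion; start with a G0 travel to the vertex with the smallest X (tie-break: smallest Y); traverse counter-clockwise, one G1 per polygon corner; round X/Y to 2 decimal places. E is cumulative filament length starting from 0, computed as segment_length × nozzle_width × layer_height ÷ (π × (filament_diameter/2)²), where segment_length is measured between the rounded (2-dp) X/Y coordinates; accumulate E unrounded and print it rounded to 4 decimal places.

G0 X0.07 Y10.49 Z14.60
G1 X0.15 Y10.23 E0.0090
G1 X0.34 Y9.89 E0.0220
G1 X0.59 Y9.59 E0.0350
G1 X0.89 Y9.34 E0.0480
G1 X1.23 Y9.15 E0.0609
G1 X1.61 Y9.04 E0.0741
G1 X2.00 Y9.00 E0.0871
G1 X2.39 Y9.04 E0.1002
G1 X2.77 Y9.15 E0.1133
G1 X3.11 Y9.34 E0.1263
G1 X3.41 Y9.59 E0.1393
G1 X3.61 Y9.82 E0.1494
G1 X2.05 Y10.30 E0.2037
G1 X0.07 Y10.49 E0.2699

At z = 14.6 mm: the r=10.5 cylinder gives a regular 32-gon of circumradius 10.5 (constant along its height); the sphere at (2, 7) is not intersected at this z (|z−center|=6.100 > r=6); the 17.5×25.5 cube at (4, 1.5) contributes its full rectangle; After the difference (first − rest): starting from the r=10.5 cylinder, the 17.5×25.5 cube at (4, 1.5) partially overlaps it — only the 35.57 mm² overlap (of its 446.25 mm²) is removed, clipping the outline — 1 connected region; the r=2 cylinder at (2, 11) gives a regular 32-gon of circumradius 2 (constant along its height); Taking the intersection: the r=2 cylinder at (2, 11) partially overlaps the result so far; clipping to the common part keeps 3.25 mm² — 1 connected region. The outline is a single polygon with 14 vertices. Extrusion per mm of travel: 0.8 × 0.1 / (π × 0.875²) = 0.033260. Accumulating E over each segment gives final E = 0.2699.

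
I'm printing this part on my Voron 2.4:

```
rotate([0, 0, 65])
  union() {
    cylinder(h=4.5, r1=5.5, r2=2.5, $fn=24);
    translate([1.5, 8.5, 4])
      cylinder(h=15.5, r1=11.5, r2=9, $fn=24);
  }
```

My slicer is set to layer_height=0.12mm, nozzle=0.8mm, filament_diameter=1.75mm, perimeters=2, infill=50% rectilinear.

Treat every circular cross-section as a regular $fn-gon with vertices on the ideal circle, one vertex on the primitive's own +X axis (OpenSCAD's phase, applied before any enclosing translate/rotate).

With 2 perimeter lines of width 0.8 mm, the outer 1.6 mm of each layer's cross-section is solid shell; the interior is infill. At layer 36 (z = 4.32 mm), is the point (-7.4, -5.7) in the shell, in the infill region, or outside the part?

shell

At z = 4.32 mm: the cone: at t=0.960 of its height the radius interpolates to r₁+(r₂−r₁)t = 2.620, giving a regular 24-gon of that circumradius; the cone at (1.5, 8.5): at t=0.021 of its height the radius interpolates to r₁+(r₂−r₁)t = 11.448, giving a regular 24-gon of that circumradius; Taking the union: the cone lies entirely inside the cone at (1.5, 8.5), so the union is just the cone at (1.5, 8.5) — 1 connected region; (whole slice rotated 65° about Z — lengths, areas and connectivity unchanged). Overall, the cross-section is a single solid region. Undo the 65° rotation: the query point maps to (-8.293, 4.298) in the un-rotated model frame. The nearest boundary edge runs (-8.41, 2.78)→(-9.56, 5.54); distance from the point to it = 0.69 mm. The point is inside the cross-section, 0.69 mm from the nearest boundary — within the 1.6 mm shell band (2 × 0.8).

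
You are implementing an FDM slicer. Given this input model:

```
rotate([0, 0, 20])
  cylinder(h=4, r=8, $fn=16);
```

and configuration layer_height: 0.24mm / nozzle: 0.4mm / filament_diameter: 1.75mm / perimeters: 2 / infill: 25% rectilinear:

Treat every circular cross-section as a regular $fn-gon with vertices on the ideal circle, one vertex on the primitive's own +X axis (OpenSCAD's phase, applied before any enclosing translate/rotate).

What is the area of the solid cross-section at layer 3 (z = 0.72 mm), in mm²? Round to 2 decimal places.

195.93 mm²

At z = 0.72 mm: the r=8 cylinder contributes a regular 16-gon of circumradius 8 (area = (16/2)·8.000²·sin(360°/16) = 195.93 mm²); (rotated 20° about Z; rotation is an isometry so areas/perimeters/island counts are preserved). Overall, the cross-section is a single solid region. Net area = 195.93 mm².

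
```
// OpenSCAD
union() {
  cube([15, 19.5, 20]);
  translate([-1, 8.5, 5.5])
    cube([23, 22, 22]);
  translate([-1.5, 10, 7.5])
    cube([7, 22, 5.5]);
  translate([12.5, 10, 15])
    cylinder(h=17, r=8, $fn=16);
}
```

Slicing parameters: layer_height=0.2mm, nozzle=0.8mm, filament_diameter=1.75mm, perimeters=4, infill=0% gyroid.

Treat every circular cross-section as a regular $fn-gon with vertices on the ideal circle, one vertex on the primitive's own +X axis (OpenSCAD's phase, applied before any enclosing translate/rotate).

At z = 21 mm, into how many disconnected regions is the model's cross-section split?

At z = 21 mm: the cube is not intersected at this z (z outside [0, 20]); the 23×22 cube at (-1, 8.5) contributes its full rectangle; the cube at (-1.5, 10) is not intersected at this z (z outside [7.5, 13]); the r=8 cylinder at (12.5, 10) gives a regular 16-gon of circumradius 8 (constant along its height); Combining (union): the regions partially overlap (shared area 121.52 mm²), so overlapping operands fuse into one piece — 1 connected region. The result has 1 disconnected region.

1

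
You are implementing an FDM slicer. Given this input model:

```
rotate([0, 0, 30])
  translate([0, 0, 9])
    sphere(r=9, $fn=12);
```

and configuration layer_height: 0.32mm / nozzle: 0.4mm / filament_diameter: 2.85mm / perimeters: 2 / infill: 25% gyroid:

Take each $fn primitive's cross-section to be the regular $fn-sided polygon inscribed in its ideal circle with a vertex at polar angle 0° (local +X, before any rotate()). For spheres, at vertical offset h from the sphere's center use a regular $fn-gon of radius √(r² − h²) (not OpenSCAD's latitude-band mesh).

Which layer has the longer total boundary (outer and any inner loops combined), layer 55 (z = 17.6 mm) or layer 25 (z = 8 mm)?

layer 25 (z = 8 mm)

Layer 55 (z = 17.6): the r=9 sphere contributes a regular 12-gon of circumradius √(9²−8.6²) = 2.653 (perimeter = 2·12·2.653·sin(180°/12) = 16.48 mm); (rotated 30° about Z; rotation is an isometry so areas/perimeters/island counts are preserved). So its perimeter = 16.48 mm. Layer 25 (z = 8): the r=9 sphere slices to a regular 12-gon of circumradius 8.944 (√(r²−h²) with h=1 from center) (perimeter = 2·12·8.944·sin(180°/12) = 55.56 mm); (rotated 30° about Z; rotation is an isometry so areas/perimeters/island counts are preserved). So its perimeter = 55.56 mm. Layer 25 is larger (55.56 vs 16.48 mm).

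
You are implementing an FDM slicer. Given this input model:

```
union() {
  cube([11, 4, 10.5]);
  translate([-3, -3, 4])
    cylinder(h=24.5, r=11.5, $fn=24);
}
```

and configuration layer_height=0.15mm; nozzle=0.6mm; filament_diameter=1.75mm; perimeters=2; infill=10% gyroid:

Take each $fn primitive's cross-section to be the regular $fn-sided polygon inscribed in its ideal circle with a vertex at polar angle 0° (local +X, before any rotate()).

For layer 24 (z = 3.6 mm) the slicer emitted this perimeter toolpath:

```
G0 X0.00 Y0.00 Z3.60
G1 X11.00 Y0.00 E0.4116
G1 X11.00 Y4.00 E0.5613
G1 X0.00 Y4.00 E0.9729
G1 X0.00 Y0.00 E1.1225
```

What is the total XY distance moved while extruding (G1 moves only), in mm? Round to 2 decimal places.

Sum the Euclidean lengths of each G1 segment: total = 30.00 mm.

30.00 mm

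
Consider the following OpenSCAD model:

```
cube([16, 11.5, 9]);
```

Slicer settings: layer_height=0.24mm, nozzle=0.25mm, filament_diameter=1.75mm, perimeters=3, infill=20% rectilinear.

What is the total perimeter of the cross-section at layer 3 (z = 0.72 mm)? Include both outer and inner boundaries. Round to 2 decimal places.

55.00 mm

At z = 0.72 mm: the cube (footprint 16×11.5) is included at this height (perimeter 55.00 mm). Overall, the cross-section is a single solid region. Total boundary length (outer) = 55.00 mm.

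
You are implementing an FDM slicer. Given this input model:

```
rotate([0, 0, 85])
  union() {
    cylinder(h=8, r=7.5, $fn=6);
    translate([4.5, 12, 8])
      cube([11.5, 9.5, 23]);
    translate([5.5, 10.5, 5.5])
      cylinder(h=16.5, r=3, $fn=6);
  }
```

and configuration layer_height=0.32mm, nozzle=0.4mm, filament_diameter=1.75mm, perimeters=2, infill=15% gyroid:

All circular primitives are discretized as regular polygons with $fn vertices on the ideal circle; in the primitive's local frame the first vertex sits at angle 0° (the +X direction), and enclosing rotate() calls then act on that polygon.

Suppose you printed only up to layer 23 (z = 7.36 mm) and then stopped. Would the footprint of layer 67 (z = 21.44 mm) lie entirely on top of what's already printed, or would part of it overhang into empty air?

part overhangs

Compare the two slices. At z = 7.36: the r=7.5 cylinder contributes a regular 6-gon of circumradius 7.5 (area = (6/2)·7.500²·sin(360°/6) = 146.14 mm²); the cube at (4.5, 12) is absent (z outside [8, 31]); the r=3 cylinder at (5.5, 10.5) contributes a regular 6-gon of circumradius 3 (area = (6/2)·3.000²·sin(360°/6) = 23.38 mm²); Combining (union): the 2 present regions are separate (no shared area or edge), so areas and boundary lengths simply add and each stays a separate island — area = 169.52 mm²; (rotated 85° about Z; rotation is an isometry so areas/perimeters/island counts are preserved). At z = 21.44: the cylinder is not intersected at this z (z outside [0, 8]); the cube at (4.5, 12) is present — its section is the full 11.5×9.5 rectangle (area 109.25 mm²); the r=3 cylinder at (5.5, 10.5) gives a regular 6-gon of circumradius 3 (constant along its height) (area = (6/2)·3.000²·sin(360°/6) = 23.38 mm²); Combining (union): the regions partially overlap — summed areas 132.63 mm² minus the doubly-counted overlap 3.09 mm² gives 129.54 mm² — area = 129.54 mm²; (rotated 85° about Z; rotation is an isometry so areas/perimeters/island counts are preserved). Checking containment: at z = 21.44 the cross-section extends beyond the z = 7.36 cross-section by about 106.16 mm².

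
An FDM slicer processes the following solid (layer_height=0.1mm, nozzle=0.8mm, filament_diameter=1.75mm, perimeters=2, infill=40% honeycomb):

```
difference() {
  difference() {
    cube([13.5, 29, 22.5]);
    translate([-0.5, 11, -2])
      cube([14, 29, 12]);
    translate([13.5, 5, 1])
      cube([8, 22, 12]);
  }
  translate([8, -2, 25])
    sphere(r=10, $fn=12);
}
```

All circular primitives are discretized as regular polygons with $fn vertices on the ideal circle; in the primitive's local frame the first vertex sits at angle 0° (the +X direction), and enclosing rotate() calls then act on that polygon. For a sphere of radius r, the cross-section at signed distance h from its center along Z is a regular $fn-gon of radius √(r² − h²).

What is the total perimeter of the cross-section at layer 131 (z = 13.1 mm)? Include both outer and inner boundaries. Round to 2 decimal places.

At z = 13.1 mm: the 13.5×29 cube contributes its full rectangle (perimeter 85.00 mm); the cube at (-0.5, 11) is not intersected at this z (z outside [-2, 10]); the cube at (13.5, 5) does not reach this height (z outside [1, 13]); Taking the first minus the rest: none of the subtracted shapes is present at this height, so the 13.5×29 cube is unchanged — boundary = 85.00 mm; the sphere at (8, -2) does not reach this height (|z−center|=11.900 > r=10); Taking the first minus the rest: none of the subtracted shapes is present at this height, so the result so far is unchanged — boundary = 85.00 mm. Overall, the cross-section is a single solid region. Total boundary length (outer) = 85.00 mm.

85.00 mm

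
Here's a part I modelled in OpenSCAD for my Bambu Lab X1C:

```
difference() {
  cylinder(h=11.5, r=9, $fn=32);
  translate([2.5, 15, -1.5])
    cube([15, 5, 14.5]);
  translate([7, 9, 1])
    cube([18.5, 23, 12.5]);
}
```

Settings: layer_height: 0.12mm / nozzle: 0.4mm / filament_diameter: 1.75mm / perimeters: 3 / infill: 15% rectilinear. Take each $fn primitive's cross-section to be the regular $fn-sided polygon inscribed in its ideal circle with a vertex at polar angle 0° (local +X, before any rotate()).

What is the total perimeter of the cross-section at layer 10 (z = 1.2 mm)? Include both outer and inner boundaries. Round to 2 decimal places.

At z = 1.2 mm: the cylinder: section is a regular 32-gon, circumradius r=9 (perimeter = 2·32·9.000·sin(180°/32) = 56.46 mm); the 15×5 cube at (2.5, 15) contributes its full rectangle (perimeter 40.00 mm); the 18.5×23 cube at (7, 9) contributes its full rectangle (perimeter 83.00 mm); Taking the first minus the rest: starting from the r=9 cylinder, the 15×5 cube at (2.5, 15) misses the remaining region (no effect); the 18.5×23 cube at (7, 9) misses the remaining region (no effect) — boundary = 56.46 mm. Overall, the cross-section is a single solid region. Total boundary length (outer) = 56.46 mm.

56.46 mm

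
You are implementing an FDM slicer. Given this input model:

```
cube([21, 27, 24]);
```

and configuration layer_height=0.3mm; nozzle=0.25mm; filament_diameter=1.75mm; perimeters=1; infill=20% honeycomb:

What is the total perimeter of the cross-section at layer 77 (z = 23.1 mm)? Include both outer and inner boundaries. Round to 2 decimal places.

At z = 23.1 mm: the 21×27 cube contributes its full rectangle (perimeter 96.00 mm). Overall, the cross-section is a single solid region. Total boundary length (outer) = 96.00 mm.

96.00 mm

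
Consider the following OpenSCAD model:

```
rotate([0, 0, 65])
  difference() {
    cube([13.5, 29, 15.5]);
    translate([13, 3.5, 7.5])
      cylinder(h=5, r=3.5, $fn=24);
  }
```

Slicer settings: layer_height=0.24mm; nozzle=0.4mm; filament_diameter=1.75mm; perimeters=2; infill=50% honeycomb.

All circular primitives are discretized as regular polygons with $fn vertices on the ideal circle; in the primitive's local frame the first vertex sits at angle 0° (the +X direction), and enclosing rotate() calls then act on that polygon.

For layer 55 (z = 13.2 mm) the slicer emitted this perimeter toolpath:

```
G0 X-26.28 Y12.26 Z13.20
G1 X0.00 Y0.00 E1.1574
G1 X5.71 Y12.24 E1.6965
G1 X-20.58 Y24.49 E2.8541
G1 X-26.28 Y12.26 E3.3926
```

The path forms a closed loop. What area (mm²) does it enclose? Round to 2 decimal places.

391.51 mm²

Apply the shoelace formula to the sequence of (X, Y) vertices; enclosed area = 391.51 mm².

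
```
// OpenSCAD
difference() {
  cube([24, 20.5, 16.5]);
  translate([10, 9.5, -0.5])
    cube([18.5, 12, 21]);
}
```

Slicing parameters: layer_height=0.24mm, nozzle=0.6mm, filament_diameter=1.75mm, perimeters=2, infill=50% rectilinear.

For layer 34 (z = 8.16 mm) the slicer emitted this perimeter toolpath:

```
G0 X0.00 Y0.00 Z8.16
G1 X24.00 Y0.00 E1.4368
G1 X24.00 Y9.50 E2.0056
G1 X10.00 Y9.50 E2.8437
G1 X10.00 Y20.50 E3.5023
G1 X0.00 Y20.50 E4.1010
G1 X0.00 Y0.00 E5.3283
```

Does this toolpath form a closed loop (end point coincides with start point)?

yes

Start point (G0): (0.00, 0.00). End point (last G1): the path returns to the start — closed.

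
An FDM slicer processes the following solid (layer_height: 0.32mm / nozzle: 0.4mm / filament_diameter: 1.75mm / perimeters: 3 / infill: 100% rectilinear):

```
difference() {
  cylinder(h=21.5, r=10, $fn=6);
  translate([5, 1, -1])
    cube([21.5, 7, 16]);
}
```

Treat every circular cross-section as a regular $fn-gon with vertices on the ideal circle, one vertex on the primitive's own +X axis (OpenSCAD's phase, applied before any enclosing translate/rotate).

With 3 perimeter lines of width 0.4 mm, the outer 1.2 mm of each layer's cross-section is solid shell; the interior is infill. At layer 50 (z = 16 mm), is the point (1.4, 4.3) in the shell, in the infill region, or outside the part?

At z = 16 mm: the r=10 cylinder contributes a regular 6-gon of circumradius 10; the cube at (5, 1) is not intersected at this z (z outside [-1, 15]); Taking the first minus the rest: none of the subtracted shapes is present at this height, so the r=10 cylinder is unchanged — 1 connected region. Overall, the cross-section is a single solid region. The nearest boundary edge runs (5.00, 8.66)→(-5.00, 8.66); distance from the point to it = 4.36 mm. The point is inside the cross-section and 4.36 mm from the nearest boundary — more than the 1.2 mm shell width (3 × 0.4), so it's in the infill interior.

infill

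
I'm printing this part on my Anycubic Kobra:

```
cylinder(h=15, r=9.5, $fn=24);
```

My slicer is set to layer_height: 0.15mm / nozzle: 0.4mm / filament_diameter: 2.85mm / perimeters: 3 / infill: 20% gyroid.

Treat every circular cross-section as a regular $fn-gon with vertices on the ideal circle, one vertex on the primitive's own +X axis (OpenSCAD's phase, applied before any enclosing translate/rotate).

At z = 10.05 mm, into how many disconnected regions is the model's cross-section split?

1

At z = 10.05 mm: the r=9.5 cylinder gives a regular 24-gon of circumradius 9.5 (constant along its height). The result has 1 disconnected region.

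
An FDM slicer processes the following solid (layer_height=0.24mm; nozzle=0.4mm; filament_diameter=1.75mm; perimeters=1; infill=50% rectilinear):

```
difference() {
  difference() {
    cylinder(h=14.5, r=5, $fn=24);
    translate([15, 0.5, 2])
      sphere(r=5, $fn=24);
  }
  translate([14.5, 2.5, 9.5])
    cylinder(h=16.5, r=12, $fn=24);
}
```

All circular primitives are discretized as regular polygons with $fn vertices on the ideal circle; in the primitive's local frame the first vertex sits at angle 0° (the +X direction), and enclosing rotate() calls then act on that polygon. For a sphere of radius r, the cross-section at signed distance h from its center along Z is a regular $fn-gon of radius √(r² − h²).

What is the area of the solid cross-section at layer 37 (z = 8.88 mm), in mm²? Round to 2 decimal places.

At z = 8.88 mm: the r=5 cylinder gives a regular 24-gon of circumradius 5 (constant along its height) (area = (24/2)·5.000²·sin(360°/24) = 77.65 mm²); the sphere at (15, 0.5) does not reach this height (|z−center|=6.880 > r=5); Taking the first minus the rest: none of the subtracted shapes is present at this height, so the r=5 cylinder is unchanged — area = 77.65 mm²; the cylinder at (14.5, 2.5) is absent (z outside [9.5, 26]); After the difference (first − rest): none of the subtracted shapes is present at this height, so the result so far is unchanged — area = 77.65 mm². Overall, the cross-section is a single solid region. Net area = 77.65 mm².

77.65 mm²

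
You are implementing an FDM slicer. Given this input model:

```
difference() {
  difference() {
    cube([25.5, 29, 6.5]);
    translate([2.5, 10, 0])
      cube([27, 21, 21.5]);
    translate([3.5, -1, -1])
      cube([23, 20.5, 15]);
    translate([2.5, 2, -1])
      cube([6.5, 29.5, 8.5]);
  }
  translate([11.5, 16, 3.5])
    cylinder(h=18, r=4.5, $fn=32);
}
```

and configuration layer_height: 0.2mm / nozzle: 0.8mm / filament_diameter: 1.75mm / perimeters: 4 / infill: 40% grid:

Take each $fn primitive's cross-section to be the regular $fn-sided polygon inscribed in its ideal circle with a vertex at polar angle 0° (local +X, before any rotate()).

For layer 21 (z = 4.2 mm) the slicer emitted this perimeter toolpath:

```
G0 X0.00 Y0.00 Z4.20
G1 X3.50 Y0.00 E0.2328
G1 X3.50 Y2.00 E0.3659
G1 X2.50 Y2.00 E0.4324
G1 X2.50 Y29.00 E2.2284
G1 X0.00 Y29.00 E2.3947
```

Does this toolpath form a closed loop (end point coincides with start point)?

Start point (G0): (0.00, 0.00). End point (last G1): the path does not return to the start — open.

no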